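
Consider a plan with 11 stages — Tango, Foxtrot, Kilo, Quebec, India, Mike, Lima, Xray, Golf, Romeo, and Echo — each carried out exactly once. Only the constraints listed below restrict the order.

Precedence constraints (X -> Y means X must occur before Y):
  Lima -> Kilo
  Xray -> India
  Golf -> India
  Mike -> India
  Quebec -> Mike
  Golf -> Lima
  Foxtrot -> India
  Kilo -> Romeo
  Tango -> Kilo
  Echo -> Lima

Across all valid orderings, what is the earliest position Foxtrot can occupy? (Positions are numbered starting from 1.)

No constraint forces any other stage before Foxtrot, so it can be placed first.

1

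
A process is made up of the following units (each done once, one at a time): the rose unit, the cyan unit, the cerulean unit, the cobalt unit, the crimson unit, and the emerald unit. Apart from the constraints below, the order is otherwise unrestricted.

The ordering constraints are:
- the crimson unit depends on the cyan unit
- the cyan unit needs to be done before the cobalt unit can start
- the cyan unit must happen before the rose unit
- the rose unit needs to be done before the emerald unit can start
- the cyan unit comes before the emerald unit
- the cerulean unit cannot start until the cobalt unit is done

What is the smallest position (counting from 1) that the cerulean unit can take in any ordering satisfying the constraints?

The units that are forced before the cerulean unit, directly or transitively, are the cyan unit, the cobalt unit. That's 2 units.
With 2 mandatory predecessors, the earliest the cerulean unit can sit is position 2+1 = 3, and placing just those 2 first achieves it.

3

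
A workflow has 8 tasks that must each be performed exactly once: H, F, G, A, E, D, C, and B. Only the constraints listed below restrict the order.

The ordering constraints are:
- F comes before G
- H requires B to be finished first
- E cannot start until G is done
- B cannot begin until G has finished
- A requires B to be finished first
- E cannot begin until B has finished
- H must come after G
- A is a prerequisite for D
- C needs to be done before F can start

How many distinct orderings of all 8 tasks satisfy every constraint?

12

Only C has no prerequisites, so it must go first.
Counting all ways to extend the partial order to a total order gives 12.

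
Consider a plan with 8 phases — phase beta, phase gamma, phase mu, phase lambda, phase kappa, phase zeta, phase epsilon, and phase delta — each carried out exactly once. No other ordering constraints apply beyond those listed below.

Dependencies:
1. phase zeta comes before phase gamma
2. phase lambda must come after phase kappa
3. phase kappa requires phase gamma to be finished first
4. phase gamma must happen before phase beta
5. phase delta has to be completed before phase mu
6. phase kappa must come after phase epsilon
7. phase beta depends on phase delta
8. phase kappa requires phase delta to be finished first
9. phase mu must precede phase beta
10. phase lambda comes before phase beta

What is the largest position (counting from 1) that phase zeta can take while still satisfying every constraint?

4

The phases that are forced after phase zeta, directly or by a chain of constraints, are phase beta, phase gamma, phase lambda, phase kappa. That's 4 phases.
With 4 mandatory successors out of 8 phases total, the latest slot for phase zeta is 8−4 = 4, and it's reachable by doing all non-successors before phase zeta.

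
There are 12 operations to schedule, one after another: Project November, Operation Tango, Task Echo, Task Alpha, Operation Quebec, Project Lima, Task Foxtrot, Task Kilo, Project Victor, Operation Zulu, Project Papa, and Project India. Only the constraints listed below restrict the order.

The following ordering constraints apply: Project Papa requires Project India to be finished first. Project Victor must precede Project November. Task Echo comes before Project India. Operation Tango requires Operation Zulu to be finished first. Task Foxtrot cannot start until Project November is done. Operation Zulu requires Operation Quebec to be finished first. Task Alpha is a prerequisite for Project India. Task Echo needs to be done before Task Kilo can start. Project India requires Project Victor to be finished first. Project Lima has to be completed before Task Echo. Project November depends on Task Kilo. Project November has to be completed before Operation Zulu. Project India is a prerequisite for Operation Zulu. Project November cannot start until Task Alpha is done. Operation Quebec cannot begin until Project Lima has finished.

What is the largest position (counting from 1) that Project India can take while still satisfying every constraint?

Following every chain forward from Project India, the operations that must come later are Operation Tango, Operation Zulu, Project Papa — 3 of them.
So at least 3 operations follow Project India, putting Project India no later than position 9. That position is achievable by scheduling everything else first.

9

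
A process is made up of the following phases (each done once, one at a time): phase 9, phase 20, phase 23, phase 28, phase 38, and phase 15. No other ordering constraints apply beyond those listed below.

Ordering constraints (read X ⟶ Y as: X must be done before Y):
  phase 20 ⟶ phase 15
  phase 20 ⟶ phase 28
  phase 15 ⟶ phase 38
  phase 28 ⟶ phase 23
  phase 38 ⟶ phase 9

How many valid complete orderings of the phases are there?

Only phase 20 has no prerequisites, so it must go first.
Counting all ways to extend the partial order to a total order gives 10.

10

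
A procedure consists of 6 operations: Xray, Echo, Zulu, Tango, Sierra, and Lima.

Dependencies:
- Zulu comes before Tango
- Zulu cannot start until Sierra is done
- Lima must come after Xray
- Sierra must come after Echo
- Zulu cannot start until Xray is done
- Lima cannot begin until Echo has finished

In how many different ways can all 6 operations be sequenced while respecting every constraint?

11

The operations with no prerequisites are Xray, Echo; any of them can be placed first.
Enumerating by repeatedly choosing an available operation (one whose prerequisites are all placed) gives 11 distinct complete orderings.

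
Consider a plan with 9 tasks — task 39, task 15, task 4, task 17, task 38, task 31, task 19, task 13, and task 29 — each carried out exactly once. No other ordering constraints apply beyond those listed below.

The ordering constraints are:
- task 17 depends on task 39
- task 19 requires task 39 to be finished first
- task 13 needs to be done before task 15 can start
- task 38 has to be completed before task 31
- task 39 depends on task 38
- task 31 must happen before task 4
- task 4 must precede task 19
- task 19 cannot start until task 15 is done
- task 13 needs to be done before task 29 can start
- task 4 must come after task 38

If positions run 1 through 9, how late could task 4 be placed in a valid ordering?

8

The only task forced after task 4 (directly or by a chain) is task 19.
So at least 1 task follows task 4, putting task 4 no later than position 8. That position is achievable by scheduling everything else first.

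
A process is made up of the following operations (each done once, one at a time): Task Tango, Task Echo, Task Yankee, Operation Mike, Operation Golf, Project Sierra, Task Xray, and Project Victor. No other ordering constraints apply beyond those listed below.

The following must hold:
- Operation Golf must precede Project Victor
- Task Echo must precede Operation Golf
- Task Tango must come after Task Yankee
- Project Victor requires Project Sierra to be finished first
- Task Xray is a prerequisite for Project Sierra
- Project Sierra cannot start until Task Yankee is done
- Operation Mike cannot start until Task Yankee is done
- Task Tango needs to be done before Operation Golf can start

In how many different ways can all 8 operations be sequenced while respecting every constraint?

3 operations have no prerequisites (Task Echo, Task Yankee, Task Xray), so any of them could come first.
Enumerating by repeatedly choosing an available operation (one whose prerequisites are all placed) gives 254 distinct complete orderings.

254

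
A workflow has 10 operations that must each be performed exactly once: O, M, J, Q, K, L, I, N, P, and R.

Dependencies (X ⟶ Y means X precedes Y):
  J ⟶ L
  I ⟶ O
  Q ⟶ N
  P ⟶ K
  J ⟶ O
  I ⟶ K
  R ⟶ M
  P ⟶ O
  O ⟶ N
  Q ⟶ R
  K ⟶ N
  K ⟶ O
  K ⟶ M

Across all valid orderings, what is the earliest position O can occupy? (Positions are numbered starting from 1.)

Working backwards through the constraints from O, its full set of required predecessors is J, K, I, P — 4 of them.
With 4 mandatory predecessors, the earliest O can sit is position 4+1 = 5, and placing just those 4 first achieves it.

5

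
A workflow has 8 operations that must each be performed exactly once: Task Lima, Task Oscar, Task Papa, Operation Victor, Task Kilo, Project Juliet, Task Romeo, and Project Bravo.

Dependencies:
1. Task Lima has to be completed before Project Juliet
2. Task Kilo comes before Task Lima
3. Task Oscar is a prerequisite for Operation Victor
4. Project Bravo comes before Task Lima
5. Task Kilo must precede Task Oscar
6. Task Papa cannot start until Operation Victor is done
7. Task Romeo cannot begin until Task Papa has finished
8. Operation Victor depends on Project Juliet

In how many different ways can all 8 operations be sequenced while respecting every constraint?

7

The operations with no prerequisites are Task Kilo, Project Bravo; any of them can be placed first.
Systematically extending each partial ordering one operation at a time and counting, there are 7 complete orderings.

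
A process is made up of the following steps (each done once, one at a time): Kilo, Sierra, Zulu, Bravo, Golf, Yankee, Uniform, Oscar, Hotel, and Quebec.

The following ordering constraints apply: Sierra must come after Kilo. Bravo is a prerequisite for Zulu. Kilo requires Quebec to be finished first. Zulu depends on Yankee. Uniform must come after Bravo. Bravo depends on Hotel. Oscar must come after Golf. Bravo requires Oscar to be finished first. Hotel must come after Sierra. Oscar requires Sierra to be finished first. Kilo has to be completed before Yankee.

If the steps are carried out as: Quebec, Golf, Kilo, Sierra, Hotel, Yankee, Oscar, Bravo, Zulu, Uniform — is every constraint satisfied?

Checking each listed constraint against this order: for instance, Golf is in position 2 and Oscar in position 7, so that constraint holds — and the remaining constraints check out the same way.

Yes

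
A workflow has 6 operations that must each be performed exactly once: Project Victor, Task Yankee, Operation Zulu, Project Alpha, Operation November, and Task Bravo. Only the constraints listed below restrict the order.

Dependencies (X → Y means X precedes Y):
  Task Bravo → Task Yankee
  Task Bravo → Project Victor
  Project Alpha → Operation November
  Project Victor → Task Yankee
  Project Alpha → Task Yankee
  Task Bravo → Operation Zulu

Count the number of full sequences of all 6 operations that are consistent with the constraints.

The operations with no prerequisites are Project Alpha, Task Bravo; any of them can be placed first.
Counting all ways to extend the partial order to a total order gives 40.

40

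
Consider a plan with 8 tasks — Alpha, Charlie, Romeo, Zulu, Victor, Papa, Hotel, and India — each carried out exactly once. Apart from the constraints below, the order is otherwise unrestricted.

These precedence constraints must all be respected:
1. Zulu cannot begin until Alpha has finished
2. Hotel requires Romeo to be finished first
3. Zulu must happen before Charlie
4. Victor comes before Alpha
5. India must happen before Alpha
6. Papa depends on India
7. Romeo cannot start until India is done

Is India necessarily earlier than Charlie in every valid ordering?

Tracing the constraints gives a chain: India → Alpha → Zulu → Charlie.
Hence India necessarily comes before Charlie.

Yes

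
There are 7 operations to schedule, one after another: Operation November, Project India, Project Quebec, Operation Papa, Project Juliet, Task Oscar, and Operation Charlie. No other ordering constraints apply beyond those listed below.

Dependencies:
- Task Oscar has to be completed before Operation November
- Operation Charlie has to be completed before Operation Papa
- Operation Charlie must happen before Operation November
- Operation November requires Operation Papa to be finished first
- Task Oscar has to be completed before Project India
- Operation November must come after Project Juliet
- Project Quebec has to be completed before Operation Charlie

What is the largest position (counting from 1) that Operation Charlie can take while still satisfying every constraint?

The operations that are forced after Operation Charlie, directly or by a chain of constraints, are Operation November, Operation Papa. That's 2 operations.
With 2 mandatory successors out of 7 operations total, the latest slot for Operation Charlie is 7−2 = 5, and it's reachable by doing all non-successors before Operation Charlie.

5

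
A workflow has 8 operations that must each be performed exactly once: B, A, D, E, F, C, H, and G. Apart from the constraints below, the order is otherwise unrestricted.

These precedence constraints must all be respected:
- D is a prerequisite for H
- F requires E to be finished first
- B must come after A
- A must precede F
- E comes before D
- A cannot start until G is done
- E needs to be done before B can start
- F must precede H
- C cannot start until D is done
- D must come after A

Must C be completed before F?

C and F are not related by any chain of constraints.
There exist valid orderings with F before C, so C is not required to come first.

No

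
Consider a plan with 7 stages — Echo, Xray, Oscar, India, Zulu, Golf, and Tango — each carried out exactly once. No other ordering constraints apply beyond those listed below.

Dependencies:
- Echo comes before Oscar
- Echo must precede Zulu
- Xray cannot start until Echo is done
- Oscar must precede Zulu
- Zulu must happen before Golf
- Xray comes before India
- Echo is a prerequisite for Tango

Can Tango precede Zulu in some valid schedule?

Yes

The constraints leave Tango and Zulu unordered relative to each other; nothing requires Zulu earlier.
That means at least one valid schedule has Tango before Zulu.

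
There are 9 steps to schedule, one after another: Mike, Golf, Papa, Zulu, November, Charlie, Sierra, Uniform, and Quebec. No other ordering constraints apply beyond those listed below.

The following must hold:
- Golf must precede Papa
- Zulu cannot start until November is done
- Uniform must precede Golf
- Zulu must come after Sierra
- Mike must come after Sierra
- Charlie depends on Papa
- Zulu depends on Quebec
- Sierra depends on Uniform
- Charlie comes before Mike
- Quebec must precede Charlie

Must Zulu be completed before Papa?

No

Nothing in the constraints links Zulu and Papa; they are unordered relative to each other.
A valid ordering placing Papa before Zulu exists, so the answer is no.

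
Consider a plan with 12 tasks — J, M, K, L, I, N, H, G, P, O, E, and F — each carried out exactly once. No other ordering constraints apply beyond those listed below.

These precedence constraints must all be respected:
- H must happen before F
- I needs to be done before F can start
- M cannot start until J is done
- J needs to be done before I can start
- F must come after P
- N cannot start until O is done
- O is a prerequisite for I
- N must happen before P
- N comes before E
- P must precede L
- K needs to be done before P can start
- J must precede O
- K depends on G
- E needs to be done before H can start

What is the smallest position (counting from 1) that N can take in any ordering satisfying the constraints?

Every task that must precede N has to come before it. Tracing all chains that end at N, those tasks are: J, O — 2 in total.
With 2 mandatory predecessors, the earliest N can sit is position 2+1 = 3, and placing just those 2 first achieves it.

3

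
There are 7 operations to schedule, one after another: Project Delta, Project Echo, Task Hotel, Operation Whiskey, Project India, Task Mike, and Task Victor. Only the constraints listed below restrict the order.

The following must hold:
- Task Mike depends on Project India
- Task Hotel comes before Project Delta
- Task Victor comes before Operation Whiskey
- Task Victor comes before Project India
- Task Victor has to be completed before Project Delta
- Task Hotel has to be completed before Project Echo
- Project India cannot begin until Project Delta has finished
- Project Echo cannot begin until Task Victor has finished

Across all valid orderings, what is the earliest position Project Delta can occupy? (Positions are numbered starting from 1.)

Working backwards through the constraints from Project Delta, its full set of required predecessors is Task Hotel, Task Victor — 2 of them.
With 2 mandatory predecessors, the earliest Project Delta can sit is position 2+1 = 3, and placing just those 2 first achieves it.

3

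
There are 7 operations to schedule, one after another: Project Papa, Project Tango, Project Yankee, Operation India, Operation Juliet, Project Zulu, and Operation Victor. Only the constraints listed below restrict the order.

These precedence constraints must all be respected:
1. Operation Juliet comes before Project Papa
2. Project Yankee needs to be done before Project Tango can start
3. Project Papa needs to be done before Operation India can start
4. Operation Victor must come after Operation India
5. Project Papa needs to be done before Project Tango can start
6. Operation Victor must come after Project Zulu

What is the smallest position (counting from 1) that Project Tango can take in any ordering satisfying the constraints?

4

The operations that are forced before Project Tango, directly or transitively, are Project Papa, Project Yankee, Operation Juliet. That's 3 operations.
So at minimum 3 operations come before Project Tango, putting Project Tango no earlier than position 4. That position is achievable by scheduling exactly those predecessors first.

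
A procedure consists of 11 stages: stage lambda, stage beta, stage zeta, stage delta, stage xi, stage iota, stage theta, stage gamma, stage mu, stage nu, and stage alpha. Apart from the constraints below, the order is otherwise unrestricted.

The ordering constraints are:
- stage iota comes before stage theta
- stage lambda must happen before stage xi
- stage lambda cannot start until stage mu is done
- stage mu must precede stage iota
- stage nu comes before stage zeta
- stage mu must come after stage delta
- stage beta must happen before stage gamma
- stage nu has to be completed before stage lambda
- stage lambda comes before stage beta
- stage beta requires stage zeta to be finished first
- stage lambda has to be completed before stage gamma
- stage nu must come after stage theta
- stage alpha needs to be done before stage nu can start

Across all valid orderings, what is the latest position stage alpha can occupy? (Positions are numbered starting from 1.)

Every stage that must follow stage alpha has to come after it. Tracing all chains starting from stage alpha, those stages are: stage lambda, stage beta, stage zeta, stage xi, stage gamma, stage nu — 6 in total.
With 6 mandatory successors out of 11 stages total, the latest slot for stage alpha is 11−6 = 5, and it's reachable by doing all non-successors before stage alpha.

5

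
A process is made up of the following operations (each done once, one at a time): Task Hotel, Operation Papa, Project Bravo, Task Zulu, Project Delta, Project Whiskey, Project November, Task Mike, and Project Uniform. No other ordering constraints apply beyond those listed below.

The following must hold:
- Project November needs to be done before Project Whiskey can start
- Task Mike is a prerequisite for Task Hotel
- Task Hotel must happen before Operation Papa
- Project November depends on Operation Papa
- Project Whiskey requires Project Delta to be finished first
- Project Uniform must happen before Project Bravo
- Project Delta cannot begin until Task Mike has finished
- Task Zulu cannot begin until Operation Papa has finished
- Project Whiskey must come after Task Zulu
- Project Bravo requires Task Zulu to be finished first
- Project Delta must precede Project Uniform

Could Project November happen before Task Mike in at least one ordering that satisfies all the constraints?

No

There is a dependency chain Task Mike → Task Hotel → Operation Papa → Project November, so Project November always comes after Task Mike.
Hence Project November can never be scheduled before Task Mike.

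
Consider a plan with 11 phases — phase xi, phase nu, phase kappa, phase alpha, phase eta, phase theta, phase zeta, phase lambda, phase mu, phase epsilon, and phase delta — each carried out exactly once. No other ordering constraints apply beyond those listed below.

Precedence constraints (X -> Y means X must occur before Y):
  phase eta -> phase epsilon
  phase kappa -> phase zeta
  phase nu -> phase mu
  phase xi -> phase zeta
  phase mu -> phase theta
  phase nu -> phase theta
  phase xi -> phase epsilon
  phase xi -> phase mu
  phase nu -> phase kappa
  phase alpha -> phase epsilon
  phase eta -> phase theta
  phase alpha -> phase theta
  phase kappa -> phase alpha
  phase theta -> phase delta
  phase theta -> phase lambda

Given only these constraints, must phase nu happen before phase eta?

No

No chain of constraints connects phase nu to phase eta in either direction.
There exist valid orderings with phase eta before phase nu, so phase nu is not required to come first.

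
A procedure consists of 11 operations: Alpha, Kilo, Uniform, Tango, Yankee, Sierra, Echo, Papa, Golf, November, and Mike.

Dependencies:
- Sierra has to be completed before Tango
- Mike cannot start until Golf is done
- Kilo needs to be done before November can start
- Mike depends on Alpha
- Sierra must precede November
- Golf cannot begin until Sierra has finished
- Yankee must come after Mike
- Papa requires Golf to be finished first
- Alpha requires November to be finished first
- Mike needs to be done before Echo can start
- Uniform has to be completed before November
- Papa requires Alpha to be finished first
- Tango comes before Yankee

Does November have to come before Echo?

Tracing the constraints gives a chain: November → Alpha → Mike → Echo.
That forces November before Echo in every valid schedule.

Yes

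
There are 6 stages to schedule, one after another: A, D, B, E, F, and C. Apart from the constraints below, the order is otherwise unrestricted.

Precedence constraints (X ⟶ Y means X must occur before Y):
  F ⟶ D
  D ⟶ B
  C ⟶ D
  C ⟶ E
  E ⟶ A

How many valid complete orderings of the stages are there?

16

2 stages have no prerequisites (F, C), so any of them could come first.
Enumerating by repeatedly choosing an available stage (one whose prerequisites are all placed) gives 16 distinct complete orderings.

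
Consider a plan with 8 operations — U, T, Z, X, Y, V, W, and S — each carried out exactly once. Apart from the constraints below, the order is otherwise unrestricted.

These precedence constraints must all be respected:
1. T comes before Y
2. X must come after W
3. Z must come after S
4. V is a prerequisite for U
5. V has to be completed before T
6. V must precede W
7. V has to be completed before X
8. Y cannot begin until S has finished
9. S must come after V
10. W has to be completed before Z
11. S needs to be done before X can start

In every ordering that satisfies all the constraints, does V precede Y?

Yes

Tracing the constraints gives a chain: V → T → Y.
So V must precede Y in any valid ordering.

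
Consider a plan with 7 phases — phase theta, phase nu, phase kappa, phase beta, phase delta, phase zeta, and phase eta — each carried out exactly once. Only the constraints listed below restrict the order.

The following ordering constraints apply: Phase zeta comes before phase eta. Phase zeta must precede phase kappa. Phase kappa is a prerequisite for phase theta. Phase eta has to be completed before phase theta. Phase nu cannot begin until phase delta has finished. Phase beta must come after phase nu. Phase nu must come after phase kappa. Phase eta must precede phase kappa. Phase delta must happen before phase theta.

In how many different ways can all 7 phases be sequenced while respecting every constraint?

The phases with no prerequisites are phase delta, phase zeta; any of them can be placed first.
Enumerating by repeatedly choosing an available phase (one whose prerequisites are all placed) gives 12 distinct complete orderings.

12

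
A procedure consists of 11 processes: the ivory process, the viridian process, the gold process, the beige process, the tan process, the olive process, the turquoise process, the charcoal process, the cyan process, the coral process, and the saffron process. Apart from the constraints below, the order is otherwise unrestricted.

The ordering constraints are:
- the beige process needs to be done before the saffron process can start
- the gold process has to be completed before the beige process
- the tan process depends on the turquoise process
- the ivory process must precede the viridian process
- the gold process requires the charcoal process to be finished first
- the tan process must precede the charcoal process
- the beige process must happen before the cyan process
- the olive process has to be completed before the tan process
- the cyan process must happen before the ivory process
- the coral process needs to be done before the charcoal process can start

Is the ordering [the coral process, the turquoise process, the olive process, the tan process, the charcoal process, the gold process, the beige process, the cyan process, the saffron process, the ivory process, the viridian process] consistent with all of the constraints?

Yes

Checking each listed constraint against this order: for instance, the coral process is in position 1 and the charcoal process in position 5, so that constraint holds — and the remaining constraints check out the same way.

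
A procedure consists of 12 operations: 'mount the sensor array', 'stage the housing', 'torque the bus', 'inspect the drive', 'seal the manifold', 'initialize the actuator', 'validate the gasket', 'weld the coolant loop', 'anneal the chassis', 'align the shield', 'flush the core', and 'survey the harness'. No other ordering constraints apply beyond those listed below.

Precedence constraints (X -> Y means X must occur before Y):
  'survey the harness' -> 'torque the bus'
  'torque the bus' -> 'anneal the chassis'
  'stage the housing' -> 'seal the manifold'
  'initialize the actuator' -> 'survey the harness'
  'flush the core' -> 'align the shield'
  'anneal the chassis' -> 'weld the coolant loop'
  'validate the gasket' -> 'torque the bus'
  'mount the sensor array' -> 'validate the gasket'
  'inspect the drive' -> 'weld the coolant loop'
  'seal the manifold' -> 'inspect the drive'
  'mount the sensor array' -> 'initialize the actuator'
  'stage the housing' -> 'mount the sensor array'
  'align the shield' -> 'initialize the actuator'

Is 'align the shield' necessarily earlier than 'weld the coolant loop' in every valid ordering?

Yes

Chaining the stated constraints: 'align the shield' → 'initialize the actuator' → 'survey the harness' → 'torque the bus' → 'anneal the chassis' → 'weld the coolant loop'.
That forces 'align the shield' before 'weld the coolant loop' in every valid schedule.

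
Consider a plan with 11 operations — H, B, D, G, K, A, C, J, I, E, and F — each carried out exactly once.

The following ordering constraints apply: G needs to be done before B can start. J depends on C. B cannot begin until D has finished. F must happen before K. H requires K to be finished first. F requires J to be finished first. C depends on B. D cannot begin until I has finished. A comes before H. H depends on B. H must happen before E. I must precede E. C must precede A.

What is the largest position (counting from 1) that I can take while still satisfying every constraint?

2

Every operation that must follow I has to come after it. Tracing all chains starting from I, those operations are: H, B, D, K, A, C, J, E, F — 9 in total.
So at least 9 operations follow I, putting I no later than position 2. That position is achievable by scheduling everything else first.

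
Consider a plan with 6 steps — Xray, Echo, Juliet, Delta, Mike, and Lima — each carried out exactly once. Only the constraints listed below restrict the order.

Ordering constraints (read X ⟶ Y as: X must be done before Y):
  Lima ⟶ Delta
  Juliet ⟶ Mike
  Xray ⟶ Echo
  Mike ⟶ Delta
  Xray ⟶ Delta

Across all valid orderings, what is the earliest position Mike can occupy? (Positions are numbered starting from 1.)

Working backwards through the constraints from Mike, its only required predecessor is Juliet.
With 1 mandatory predecessor, the earliest Mike can sit is position 1+1 = 2, and placing just that one first achieves it.

2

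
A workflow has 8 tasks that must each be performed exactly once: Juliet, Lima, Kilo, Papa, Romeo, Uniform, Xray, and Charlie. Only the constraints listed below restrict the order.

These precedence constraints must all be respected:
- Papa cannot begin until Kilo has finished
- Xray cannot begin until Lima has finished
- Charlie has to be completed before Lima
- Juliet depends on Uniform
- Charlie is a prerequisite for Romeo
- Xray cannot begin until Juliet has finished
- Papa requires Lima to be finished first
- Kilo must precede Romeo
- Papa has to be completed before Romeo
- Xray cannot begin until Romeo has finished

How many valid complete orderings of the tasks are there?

63

3 tasks have no prerequisites (Kilo, Uniform, Charlie), so any of them could come first.
Systematically extending each partial ordering one task at a time and counting, there are 63 complete orderings.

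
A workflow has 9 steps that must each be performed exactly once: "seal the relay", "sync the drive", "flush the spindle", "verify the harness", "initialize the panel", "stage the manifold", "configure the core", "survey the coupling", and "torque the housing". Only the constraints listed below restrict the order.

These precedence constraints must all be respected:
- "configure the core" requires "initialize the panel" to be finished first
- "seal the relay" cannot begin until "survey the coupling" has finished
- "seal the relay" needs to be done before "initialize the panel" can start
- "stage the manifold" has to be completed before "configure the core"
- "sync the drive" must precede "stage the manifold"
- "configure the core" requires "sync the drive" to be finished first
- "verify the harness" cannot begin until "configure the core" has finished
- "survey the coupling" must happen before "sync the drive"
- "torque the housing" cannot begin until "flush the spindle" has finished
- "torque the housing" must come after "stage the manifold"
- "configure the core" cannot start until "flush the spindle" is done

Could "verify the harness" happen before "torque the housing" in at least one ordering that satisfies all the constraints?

Yes

The constraints leave "verify the harness" and "torque the housing" unordered relative to each other; nothing requires "torque the housing" earlier.
That means at least one valid schedule has "verify the harness" before "torque the housing".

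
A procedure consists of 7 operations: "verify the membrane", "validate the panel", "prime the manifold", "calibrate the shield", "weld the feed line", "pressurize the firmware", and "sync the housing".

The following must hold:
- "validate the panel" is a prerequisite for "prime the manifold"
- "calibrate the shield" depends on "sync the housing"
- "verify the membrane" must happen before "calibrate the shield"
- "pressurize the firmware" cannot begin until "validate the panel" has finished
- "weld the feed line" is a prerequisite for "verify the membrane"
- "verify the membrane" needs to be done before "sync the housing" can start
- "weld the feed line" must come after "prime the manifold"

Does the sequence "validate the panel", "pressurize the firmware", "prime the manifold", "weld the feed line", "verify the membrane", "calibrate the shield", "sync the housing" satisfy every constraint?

Here "sync the housing" comes after "calibrate the shield".
But one of the constraints requires "sync the housing" before "calibrate the shield", so this ordering violates it.

No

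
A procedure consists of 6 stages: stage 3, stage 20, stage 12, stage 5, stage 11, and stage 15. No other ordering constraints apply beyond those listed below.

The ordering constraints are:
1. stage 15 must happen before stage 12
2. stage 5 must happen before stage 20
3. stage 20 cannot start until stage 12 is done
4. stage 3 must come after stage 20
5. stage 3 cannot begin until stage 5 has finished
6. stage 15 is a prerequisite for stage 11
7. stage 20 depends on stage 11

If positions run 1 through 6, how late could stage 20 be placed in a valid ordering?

The only stage forced after stage 20 (directly or by a chain) is stage 3.
So at least 1 stage follows stage 20, putting stage 20 no later than position 5. That position is achievable by scheduling everything else first.

5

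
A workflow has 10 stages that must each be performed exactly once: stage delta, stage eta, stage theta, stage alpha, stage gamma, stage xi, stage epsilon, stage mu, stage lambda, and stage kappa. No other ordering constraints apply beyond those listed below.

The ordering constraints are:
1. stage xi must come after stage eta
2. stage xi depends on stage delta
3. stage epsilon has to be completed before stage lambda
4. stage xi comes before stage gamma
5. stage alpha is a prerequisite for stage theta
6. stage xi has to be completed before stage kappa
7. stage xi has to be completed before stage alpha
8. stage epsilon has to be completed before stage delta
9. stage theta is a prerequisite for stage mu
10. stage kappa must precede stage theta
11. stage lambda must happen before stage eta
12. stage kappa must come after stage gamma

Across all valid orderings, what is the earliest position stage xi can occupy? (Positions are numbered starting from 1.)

Working backwards through the constraints from stage xi, its full set of required predecessors is stage delta, stage eta, stage epsilon, stage lambda — 4 of them.
With 4 mandatory predecessors, the earliest stage xi can sit is position 4+1 = 5, and placing just those 4 first achieves it.

5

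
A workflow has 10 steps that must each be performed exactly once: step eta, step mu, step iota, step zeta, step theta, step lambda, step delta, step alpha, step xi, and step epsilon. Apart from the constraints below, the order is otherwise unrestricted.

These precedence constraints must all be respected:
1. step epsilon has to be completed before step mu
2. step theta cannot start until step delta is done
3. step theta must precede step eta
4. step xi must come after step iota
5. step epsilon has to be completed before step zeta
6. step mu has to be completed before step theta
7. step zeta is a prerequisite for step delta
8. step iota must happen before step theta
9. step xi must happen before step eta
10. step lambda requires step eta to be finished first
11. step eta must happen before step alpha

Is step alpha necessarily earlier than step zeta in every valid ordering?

No

There is a chain step zeta → step delta → step theta → step eta → step alpha, which puts step zeta before step alpha.
So step alpha does not have to come before step zeta — it cannot.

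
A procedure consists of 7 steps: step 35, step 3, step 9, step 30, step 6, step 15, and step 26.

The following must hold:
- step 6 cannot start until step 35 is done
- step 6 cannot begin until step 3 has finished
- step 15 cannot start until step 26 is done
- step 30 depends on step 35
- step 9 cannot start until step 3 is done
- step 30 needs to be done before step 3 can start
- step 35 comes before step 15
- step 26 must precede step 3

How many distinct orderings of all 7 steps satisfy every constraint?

The steps with no prerequisites are step 35, step 26; any of them can be placed first.
Counting all ways to extend the partial order to a total order gives 28.

28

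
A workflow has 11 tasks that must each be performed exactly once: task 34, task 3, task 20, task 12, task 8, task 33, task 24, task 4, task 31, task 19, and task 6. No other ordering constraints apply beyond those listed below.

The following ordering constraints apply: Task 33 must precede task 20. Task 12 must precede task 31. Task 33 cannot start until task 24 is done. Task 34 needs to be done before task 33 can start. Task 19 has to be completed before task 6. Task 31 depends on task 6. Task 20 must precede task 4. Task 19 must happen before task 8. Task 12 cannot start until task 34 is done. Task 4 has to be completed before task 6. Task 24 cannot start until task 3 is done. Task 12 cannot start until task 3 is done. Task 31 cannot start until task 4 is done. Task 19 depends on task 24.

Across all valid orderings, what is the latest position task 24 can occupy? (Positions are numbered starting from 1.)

4

Following every chain forward from task 24, the tasks that must come later are task 20, task 8, task 33, task 4, task 31, task 19, task 6 — 7 of them.
With 7 mandatory successors out of 11 tasks total, the latest slot for task 24 is 11−7 = 4, and it's reachable by doing all non-successors before task 24.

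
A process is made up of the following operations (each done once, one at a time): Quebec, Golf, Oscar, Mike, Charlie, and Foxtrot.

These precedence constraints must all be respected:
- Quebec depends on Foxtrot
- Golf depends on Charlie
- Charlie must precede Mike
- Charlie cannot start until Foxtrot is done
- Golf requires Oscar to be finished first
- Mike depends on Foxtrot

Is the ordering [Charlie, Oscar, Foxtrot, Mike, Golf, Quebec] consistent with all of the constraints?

No

In the proposed order, Charlie appears before Foxtrot.
Since Foxtrot is required before Charlie, the ordering is invalid.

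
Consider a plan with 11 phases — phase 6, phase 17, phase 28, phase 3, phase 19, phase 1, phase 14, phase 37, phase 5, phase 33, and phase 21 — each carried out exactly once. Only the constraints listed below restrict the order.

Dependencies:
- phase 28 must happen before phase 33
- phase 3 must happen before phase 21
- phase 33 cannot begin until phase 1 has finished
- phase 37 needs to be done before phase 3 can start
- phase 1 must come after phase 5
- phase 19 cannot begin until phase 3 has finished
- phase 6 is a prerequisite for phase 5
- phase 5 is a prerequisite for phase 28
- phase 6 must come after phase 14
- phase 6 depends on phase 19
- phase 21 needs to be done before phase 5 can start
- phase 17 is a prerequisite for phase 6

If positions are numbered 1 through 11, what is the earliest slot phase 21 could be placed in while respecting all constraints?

3

Every phase that must precede phase 21 has to come before it. Tracing all chains that end at phase 21, those phases are: phase 3, phase 37 — 2 in total.
With 2 mandatory predecessors, the earliest phase 21 can sit is position 2+1 = 3, and placing just those 2 first achieves it.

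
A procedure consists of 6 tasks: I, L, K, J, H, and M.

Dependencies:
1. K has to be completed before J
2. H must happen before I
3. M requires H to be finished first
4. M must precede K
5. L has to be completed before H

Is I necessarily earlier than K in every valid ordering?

No

No chain of constraints connects I to K in either direction.
There exist valid orderings with K before I, so I is not required to come first.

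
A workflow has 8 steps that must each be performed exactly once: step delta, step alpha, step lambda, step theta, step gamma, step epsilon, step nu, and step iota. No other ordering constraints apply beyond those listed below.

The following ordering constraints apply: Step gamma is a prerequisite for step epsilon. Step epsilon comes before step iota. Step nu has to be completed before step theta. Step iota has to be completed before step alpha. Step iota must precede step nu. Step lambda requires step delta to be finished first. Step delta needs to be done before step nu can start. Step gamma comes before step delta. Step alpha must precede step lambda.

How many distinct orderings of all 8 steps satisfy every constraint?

Step gamma is the only step with nothing required before it, so every ordering starts there.
Counting all ways to extend the partial order to a total order gives 21.

21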